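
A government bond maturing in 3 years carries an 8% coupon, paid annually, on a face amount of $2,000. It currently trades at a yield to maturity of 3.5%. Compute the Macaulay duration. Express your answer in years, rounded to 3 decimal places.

Periodic yield y = 0.035. Discount each cash flow and weight by its year:
  t   CF        PV=CF/(1+0.035)^t    t·PV
  1       160.00       154.5894       154.5894
  2       160.00       149.3617       298.7234
  3     2,160.00     1,948.1962     5,844.5887
  Σ                  2,252.1473     6,297.9015
Price P = Σ PV = 2,252.1473.
Macaulay duration = Σ(t·PV) / P = 6,297.9015 / 2,252.1473 = 2.79640 years.

2.796 years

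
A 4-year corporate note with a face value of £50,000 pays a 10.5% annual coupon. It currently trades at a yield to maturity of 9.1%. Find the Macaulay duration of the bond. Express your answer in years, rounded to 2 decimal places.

Periodic yield y = 0.091. Discount each cash flow and weight by its year:
  t   CF        PV=CF/(1+0.091)^t    t·PV
  1     5,250.00     4,812.0990     4,812.0990
  2     5,250.00     4,410.7232     8,821.4464
  3     5,250.00     4,042.8260    12,128.4780
  4    55,250.00    38,997.1869   155,988.7476
  Σ                 52,262.8351   181,750.7710
Price P = Σ PV = 52,262.8351.
Macaulay duration = Σ(t·PV) / P = 181,750.7710 / 52,262.8351 = 3.47763 years.

3.48 years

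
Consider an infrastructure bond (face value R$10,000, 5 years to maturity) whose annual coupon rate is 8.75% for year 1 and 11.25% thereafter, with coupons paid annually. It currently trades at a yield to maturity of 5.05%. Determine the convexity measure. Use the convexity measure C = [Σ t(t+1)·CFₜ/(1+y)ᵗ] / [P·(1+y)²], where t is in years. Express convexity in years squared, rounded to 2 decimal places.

With y = 0.0505:
  t   CF        PV=CF/(1+0.0505)^t    t·PV        t(t+1)·PV
  1       875.00       832.9367       832.9367       1,665.8734
  2     1,125.00     1,019.4370     2,038.8741       6,116.6222
  3     1,125.00       970.4303     2,911.2909      11,645.1637
  4     1,125.00       923.7794     3,695.1178      18,475.5889
  5    11,125.00     8,696.0041    43,480.0205     260,880.1231
  Σ                 12,442.5876    52,958.2400     298,783.3713
P = 12,442.5876.
Convexity = Σ t(t+1)·PV / [P·(1+y)²] = 298,783.3713 / (12,442.5876 × 1.103550) = 21.75974.

21.76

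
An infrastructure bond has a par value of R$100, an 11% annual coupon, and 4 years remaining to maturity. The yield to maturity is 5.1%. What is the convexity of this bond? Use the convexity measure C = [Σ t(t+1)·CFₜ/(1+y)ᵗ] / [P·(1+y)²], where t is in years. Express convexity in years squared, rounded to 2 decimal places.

With y = 0.051:
  t   CF        PV=CF/(1+0.051)^t    t·PV        t(t+1)·PV
  1        11.00        10.4662        10.4662          20.9324
  2        11.00         9.9583        19.9167          59.7501
  3        11.00         9.4751        28.4253         113.7014
  4       111.00        90.9729       363.8917       1,819.4583
  Σ                    120.8726       422.6999       2,013.8422
P = 120.8726.
Convexity = Σ t(t+1)·PV / [P·(1+y)²] = 2,013.8422 / (120.8726 × 1.104601) = 15.08315.

15.08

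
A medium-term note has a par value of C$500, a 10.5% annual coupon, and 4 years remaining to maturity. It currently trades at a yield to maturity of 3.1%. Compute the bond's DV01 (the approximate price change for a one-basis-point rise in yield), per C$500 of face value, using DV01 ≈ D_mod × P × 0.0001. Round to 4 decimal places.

Periodic yield y = 0.031.
  t   CF        PV=CF/(1+0.031)^t    t·PV
  1        52.50        50.9214        50.9214
  2        52.50        49.3903        98.7807
  3        52.50        47.9053       143.7158
  4       552.50       488.9873     1,955.9494
  Σ                    637.2044     2,249.3673
P = 637.2044; D_Mac = 3.53006 yrs; D_mod = 3.42391 yrs.
DV01 ≈ 3.42391 × 637.2044 × 0.0001 = 0.218173.

C$0.2182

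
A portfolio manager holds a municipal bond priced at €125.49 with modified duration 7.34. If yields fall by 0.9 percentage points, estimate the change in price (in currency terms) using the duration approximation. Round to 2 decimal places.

+€8.29

Duration approximation: ΔP/P ≈ -D_mod · Δy = -7.34 × (-0.009) = +0.066060.
ΔP ≈ 125.49 × (+0.066060) = +8.2898694.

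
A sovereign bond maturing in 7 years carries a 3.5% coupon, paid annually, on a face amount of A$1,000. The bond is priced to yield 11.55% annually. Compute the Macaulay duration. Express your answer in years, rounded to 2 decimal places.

6.11 years

Periodic yield y = 0.1155. Discount each cash flow and weight by its year:
  t   CF        PV=CF/(1+0.1155)^t    t·PV
  1        35.00        31.3761        31.3761
  2        35.00        28.1274        56.2547
  3        35.00        25.2150        75.6451
  4        35.00        22.6042        90.4169
  5        35.00        20.2638       101.3188
  6        35.00        18.1656       108.9938
  7     1,035.00       481.5632     3,370.9427
  Σ                    627.3153     3,834.9481
Price P = Σ PV = 627.3153.
Macaulay duration = Σ(t·PV) / P = 3,834.9481 / 627.3153 = 6.11327 years.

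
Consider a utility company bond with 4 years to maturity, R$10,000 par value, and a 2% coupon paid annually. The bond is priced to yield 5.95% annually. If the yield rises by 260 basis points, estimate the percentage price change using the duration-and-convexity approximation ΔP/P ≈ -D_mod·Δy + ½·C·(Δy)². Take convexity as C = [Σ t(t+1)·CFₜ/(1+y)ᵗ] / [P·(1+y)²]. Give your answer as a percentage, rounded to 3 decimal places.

With y = 0.0595:
  t   CF        PV=CF/(1+0.0595)^t    t·PV        t(t+1)·PV
  1       200.00       188.7683       188.7683         377.5366
  2       200.00       178.1673       356.3347       1,069.0040
  3       200.00       168.1617       504.4851       2,017.9405
  4    10,200.00     8,094.6174    32,378.4697     161,892.3485
  Σ                  8,629.7148    33,428.0578     165,356.8296
P = 8,629.7148; D_Mac = 3.87360 yrs; D_mod = 3.65606 yrs; C = 17.06962.
Duration effect: -3.65606 × (+0.026) = -0.095058
Convexity effect: 0.5 × 17.06962 × (0.026)² = +0.0057695
ΔP/P ≈ -0.095058 + 0.0057695 = -0.089288 = -8.9288%.

-8.929%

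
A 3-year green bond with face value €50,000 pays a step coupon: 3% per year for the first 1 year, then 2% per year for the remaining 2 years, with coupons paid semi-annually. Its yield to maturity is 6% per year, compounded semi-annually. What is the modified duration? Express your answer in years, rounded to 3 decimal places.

2.814 years

Periodic yield y = 0.03. First find Macaulay duration:
  t   CF        PV=CF/(1+0.03)^t    t·PV
  1       750.00       728.1553       728.1553
  2       750.00       706.9469     1,413.8939
  3       500.00       457.5708     1,372.7125
  4       500.00       444.2435     1,776.9741
  5       500.00       431.3044     2,156.5220
  6    50,500.00    42,292.9550   253,757.7298
  Σ                 45,061.1760   261,205.9875
P = 45,061.1760; Macaulay duration = 261,205.9875 / 45,061.1760 = 5.79670 half-year periods = 2.89835 years.
Modified duration = D_Mac / (1 + y) = 2.89835 / 1.03 = 2.81393 years.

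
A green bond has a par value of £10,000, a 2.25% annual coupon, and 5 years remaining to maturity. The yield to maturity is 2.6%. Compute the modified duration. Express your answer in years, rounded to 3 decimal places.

4.661 years

Periodic yield y = 0.026. First find Macaulay duration:
  t   CF        PV=CF/(1+0.026)^t    t·PV
  1       225.00       219.2982       219.2982
  2       225.00       213.7410       427.4820
  3       225.00       208.3245       624.9736
  4       225.00       203.0454       812.1815
  5    10,225.00     8,993.4539    44,967.2695
  Σ                  9,837.8630    47,051.2048
P = 9,837.8630; Macaulay duration = 47,051.2048 / 9,837.8630 = 4.78267 years.
Modified duration = D_Mac / (1 + y) = 4.78267 / 1.026 = 4.66147 years.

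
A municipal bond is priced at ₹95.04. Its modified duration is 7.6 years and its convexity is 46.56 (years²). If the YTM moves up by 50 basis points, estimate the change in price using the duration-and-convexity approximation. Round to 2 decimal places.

-₹3.56

Duration effect: -D_mod·Δy = -7.6 × (+0.005) = -0.038000
Convexity effect: ½·C·(Δy)² = 0.5 × 46.56 × (0.005)² = +0.0005820
ΔP/P ≈ -0.038000 + 0.0005820 = -0.037418
ΔP ≈ 95.04 × (-0.037418) = -3.55620672.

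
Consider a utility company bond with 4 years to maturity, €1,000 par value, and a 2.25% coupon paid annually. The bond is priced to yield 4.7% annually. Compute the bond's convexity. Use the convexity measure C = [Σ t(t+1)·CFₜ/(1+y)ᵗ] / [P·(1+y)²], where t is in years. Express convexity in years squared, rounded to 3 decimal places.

With y = 0.047:
  t   CF        PV=CF/(1+0.047)^t    t·PV        t(t+1)·PV
  1        22.50        21.4900        21.4900          42.9799
  2        22.50        20.5253        41.0506         123.1517
  3        22.50        19.6039        58.8117         235.2468
  4     1,022.50       850.8962     3,403.5848      17,017.9242
  Σ                    912.5154     3,524.9371      17,419.3027
P = 912.5154.
Convexity = Σ t(t+1)·PV / [P·(1+y)²] = 17,419.3027 / (912.5154 × 1.096209) = 17.41395.

17.414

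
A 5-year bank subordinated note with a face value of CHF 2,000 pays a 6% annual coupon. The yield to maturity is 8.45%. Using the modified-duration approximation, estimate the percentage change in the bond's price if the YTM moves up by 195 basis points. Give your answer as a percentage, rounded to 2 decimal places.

Periodic yield y = 0.0845. Modified duration first:
  t   CF        PV=CF/(1+0.0845)^t    t·PV
  1       120.00       110.6501       110.6501
  2       120.00       102.0286       204.0573
  3       120.00        94.0790       282.2369
  4       120.00        86.7487       346.9948
  5     2,120.00     1,413.1494     7,065.7470
  Σ                  1,806.6558     8,009.6861
P = 1,806.6558; D_Mac = 4.43343 yrs; D_mod = 4.43343/(1+0.0845) = 4.08800 yrs.
ΔP/P ≈ -D_mod · Δy = -4.08800 × (+0.0195) = -0.079716 = -7.9716%.

-7.97%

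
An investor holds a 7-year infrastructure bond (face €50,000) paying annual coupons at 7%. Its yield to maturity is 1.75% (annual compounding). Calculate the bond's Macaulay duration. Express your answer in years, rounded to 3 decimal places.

Periodic yield y = 0.0175. Discount each cash flow and weight by its year:
  t   CF        PV=CF/(1+0.0175)^t    t·PV
  1     3,500.00     3,439.8034     3,439.8034
  2     3,500.00     3,380.6422     6,761.2844
  3     3,500.00     3,322.4985     9,967.4954
  4     3,500.00     3,265.3548    13,061.4191
  5     3,500.00     3,209.1939    16,045.9694
  6     3,500.00     3,153.9989    18,923.9934
  7    53,500.00    47,381.9420   331,673.5940
  Σ                 67,153.4337   399,873.5591
Price P = Σ PV = 67,153.4337.
Macaulay duration = Σ(t·PV) / P = 399,873.5591 / 67,153.4337 = 5.95463 years.

5.955 years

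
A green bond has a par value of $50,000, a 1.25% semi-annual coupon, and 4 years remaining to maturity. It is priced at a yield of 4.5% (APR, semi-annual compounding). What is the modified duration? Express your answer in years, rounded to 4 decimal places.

3.8212 years

Periodic yield y = 0.0225. First find Macaulay duration:
  t   CF        PV=CF/(1+0.0225)^t    t·PV
  1       312.50       305.6235       305.6235
  2       312.50       298.8983       597.7965
  3       312.50       292.3210       876.9631
  4       312.50       285.8885     1,143.5542
  5       312.50       279.5976     1,397.9880
  6       312.50       273.4451     1,640.6705
  7       312.50       267.4280     1,871.9957
  8    50,312.50    42,108.4606   336,867.6844
  Σ                 44,111.6625   344,702.2759
P = 44,111.6625; Macaulay duration = 344,702.2759 / 44,111.6625 = 7.81431 half-year periods = 3.90716 years.
Modified duration = D_Mac / (1 + y) = 3.90716 / 1.0225 = 3.82118 years.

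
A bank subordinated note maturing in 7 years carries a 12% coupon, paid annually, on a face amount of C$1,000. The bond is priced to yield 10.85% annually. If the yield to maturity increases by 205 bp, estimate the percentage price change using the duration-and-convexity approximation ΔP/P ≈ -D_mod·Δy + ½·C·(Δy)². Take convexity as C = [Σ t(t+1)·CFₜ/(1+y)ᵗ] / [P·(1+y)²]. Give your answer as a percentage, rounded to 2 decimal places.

-8.92%

With y = 0.1085:
  t   CF        PV=CF/(1+0.1085)^t    t·PV        t(t+1)·PV
  1       120.00       108.2544       108.2544         216.5088
  2       120.00        97.6585       195.3169         585.9507
  3       120.00        88.0996       264.2989       1,057.1957
  4       120.00        79.4764       317.9058       1,589.5290
  5       120.00        71.6973       358.4865       2,150.9188
  6       120.00        64.6796       388.0774       2,716.5415
  7     1,120.00       544.5881     3,812.1166      30,496.9331
  Σ                  1,054.4539     5,444.4565      38,813.5777
P = 1,054.4539; D_Mac = 5.16330 yrs; D_mod = 4.65791 yrs; C = 29.95606.
Duration effect: -4.65791 × (+0.0205) = -0.095487
Convexity effect: 0.5 × 29.95606 × (0.0205)² = +0.0062945
ΔP/P ≈ -0.095487 + 0.0062945 = -0.089193 = -8.9193%.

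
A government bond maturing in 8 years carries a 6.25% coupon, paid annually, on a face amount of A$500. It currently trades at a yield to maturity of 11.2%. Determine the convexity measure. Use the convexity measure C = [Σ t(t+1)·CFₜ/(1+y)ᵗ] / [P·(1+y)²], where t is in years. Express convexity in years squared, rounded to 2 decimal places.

With y = 0.112:
  t   CF        PV=CF/(1+0.112)^t    t·PV        t(t+1)·PV
  1        31.25        28.1025        28.1025          56.2050
  2        31.25        25.2720        50.5441         151.6323
  3        31.25        22.7267        68.1800         272.7199
  4        31.25        20.4376        81.7506         408.7529
  5        31.25        18.3792        91.8959         551.3753
  6        31.25        16.5280        99.1682         694.1776
  7        31.25        14.8633       104.0434         832.3472
  8       531.25       227.2274     1,817.8190      16,360.3708
  Σ                    373.5368     2,341.5037      19,327.5811
P = 373.5368.
Convexity = Σ t(t+1)·PV / [P·(1+y)²] = 19,327.5811 / (373.5368 × 1.236544) = 41.84413.

41.84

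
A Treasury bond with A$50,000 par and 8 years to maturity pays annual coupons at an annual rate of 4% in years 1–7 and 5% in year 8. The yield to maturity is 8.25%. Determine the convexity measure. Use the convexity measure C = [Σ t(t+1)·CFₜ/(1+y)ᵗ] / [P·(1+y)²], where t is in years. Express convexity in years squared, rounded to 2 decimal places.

49.72

With y = 0.0825:
  t   CF        PV=CF/(1+0.0825)^t    t·PV        t(t+1)·PV
  1     2,000.00     1,847.5751     1,847.5751       3,695.1501
  2     2,000.00     1,706.7668     3,413.5336      10,240.6008
  3     2,000.00     1,576.6899     4,730.0696      18,920.2786
  4     2,000.00     1,456.5264     5,826.1058      29,130.5290
  5     2,000.00     1,345.5210     6,727.6048      40,365.6291
  6     2,000.00     1,242.9755     7,457.8529      52,204.9706
  7     2,000.00     1,148.2453     8,037.7168      64,301.7344
  8    52,500.00    27,844.2845   222,754.2763   2,004,788.4871
  Σ                 38,168.5844   260,794.7350   2,223,647.3797
P = 38,168.5844.
Convexity = Σ t(t+1)·PV / [P·(1+y)²] = 2,223,647.3797 / (38,168.5844 × 1.171806) = 49.71690.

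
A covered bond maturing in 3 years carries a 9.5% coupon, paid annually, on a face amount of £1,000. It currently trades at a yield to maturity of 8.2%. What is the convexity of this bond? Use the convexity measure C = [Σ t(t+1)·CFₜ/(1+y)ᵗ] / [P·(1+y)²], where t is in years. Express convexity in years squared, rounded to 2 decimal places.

With y = 0.082:
  t   CF        PV=CF/(1+0.082)^t    t·PV        t(t+1)·PV
  1        95.00        87.8004        87.8004         175.6007
  2        95.00        81.1464       162.2927         486.8782
  3     1,095.00       864.4350     2,593.3050      10,373.2199
  Σ                  1,033.3817     2,843.3981      11,035.6988
P = 1,033.3817.
Convexity = Σ t(t+1)·PV / [P·(1+y)²] = 11,035.6988 / (1,033.3817 × 1.170724) = 9.12188.

9.12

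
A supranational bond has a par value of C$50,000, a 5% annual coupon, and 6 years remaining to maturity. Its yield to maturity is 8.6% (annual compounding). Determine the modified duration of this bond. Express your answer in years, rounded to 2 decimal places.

4.84 years

Periodic yield y = 0.086. First find Macaulay duration:
  t   CF        PV=CF/(1+0.086)^t    t·PV
  1     2,500.00     2,302.0258     2,302.0258
  2     2,500.00     2,119.7291     4,239.4582
  3     2,500.00     1,951.8684     5,855.6052
  4     2,500.00     1,797.3006     7,189.2022
  5     2,500.00     1,654.9729     8,274.8644
  6    52,500.00    32,002.2381   192,013.4285
  Σ                 41,828.1348   219,874.5843
P = 41,828.1348; Macaulay duration = 219,874.5843 / 41,828.1348 = 5.25662 years.
Modified duration = D_Mac / (1 + y) = 5.25662 / 1.086 = 4.84035 years.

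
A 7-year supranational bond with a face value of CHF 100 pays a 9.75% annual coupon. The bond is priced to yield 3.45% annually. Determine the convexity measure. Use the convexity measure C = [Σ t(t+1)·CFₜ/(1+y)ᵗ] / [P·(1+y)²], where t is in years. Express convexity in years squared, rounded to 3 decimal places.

38.952

With y = 0.0345:
  t   CF        PV=CF/(1+0.0345)^t    t·PV        t(t+1)·PV
  1         9.75         9.4248         9.4248          18.8497
  2         9.75         9.1105        18.2211          54.6632
  3         9.75         8.8067        26.4201         105.6804
  4         9.75         8.5130        34.0520         170.2600
  5         9.75         8.2291        41.1455         246.8729
  6         9.75         7.9547        47.7280         334.0957
  7       109.75        86.5548       605.8835       4,847.0678
  Σ                    138.5936       782.8749       5,777.4896
P = 138.5936.
Convexity = Σ t(t+1)·PV / [P·(1+y)²] = 5,777.4896 / (138.5936 × 1.070190) = 38.95247.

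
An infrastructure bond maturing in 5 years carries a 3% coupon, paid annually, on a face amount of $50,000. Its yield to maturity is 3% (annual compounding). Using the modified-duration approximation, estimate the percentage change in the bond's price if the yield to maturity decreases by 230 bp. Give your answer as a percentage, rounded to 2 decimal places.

Periodic yield y = 0.03. Modified duration first:
  t   CF        PV=CF/(1+0.03)^t    t·PV
  1     1,500.00     1,456.3107     1,456.3107
  2     1,500.00     1,413.8939     2,827.7877
  3     1,500.00     1,372.7125     4,118.1375
  4     1,500.00     1,332.7306     5,330.9223
  5    51,500.00    44,424.3524   222,121.7620
  Σ                 50,000.0000   235,854.9201
P = 50,000.0000; D_Mac = 4.71710 yrs; D_mod = 4.71710/(1+0.03) = 4.57971 yrs.
ΔP/P ≈ -D_mod · Δy = -4.57971 × (-0.023) = +0.105333 = +10.5333%.

+10.53%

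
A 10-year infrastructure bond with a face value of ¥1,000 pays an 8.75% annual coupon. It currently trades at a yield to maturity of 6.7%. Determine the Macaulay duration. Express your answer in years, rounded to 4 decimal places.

Periodic yield y = 0.067. Discount each cash flow and weight by its year:
  t   CF        PV=CF/(1+0.067)^t    t·PV
  1        87.50        82.0056        82.0056
  2        87.50        76.8563       153.7125
  3        87.50        72.0302       216.0907
  4        87.50        67.5072       270.0290
  5        87.50        63.2683       316.3413
  6        87.50        59.2955       355.7728
  7        87.50        55.5721       389.0050
  8        87.50        52.0826       416.6608
  9        87.50        48.8122       439.3097
  10    1,087.50       568.5715     5,685.7148
  Σ                  1,146.0015     8,324.6423
Price P = Σ PV = 1,146.0015.
Macaulay duration = Σ(t·PV) / P = 8,324.6423 / 1,146.0015 = 7.26408 years.

7.2641 years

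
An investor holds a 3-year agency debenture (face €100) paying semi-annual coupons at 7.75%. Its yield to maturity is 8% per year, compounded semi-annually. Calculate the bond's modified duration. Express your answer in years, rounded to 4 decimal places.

2.6276 years

Periodic yield y = 0.04. First find Macaulay duration:
  t   CF        PV=CF/(1+0.04)^t    t·PV
  1        3.875         3.7260         3.7260
  2        3.875         3.5827         7.1653
  3        3.875         3.4449        10.3346
  4        3.875         3.3124        13.2495
  5        3.875         3.1850        15.9248
  6      103.875        82.0939       492.5635
  Σ                     99.3447       542.9637
P = 99.3447; Macaulay duration = 542.9637 / 99.3447 = 5.46545 half-year periods = 2.73273 years.
Modified duration = D_Mac / (1 + y) = 2.73273 / 1.04 = 2.62762 years.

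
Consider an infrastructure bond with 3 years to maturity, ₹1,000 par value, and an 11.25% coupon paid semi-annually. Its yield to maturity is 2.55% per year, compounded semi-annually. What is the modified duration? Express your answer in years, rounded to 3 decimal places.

Periodic yield y = 0.01275. First find Macaulay duration:
  t   CF        PV=CF/(1+0.01275)^t    t·PV
  1        56.25        55.5418        55.5418
  2        56.25        54.8426       109.6852
  3        56.25        54.1522       162.4565
  4        56.25        53.4704       213.8816
  5        56.25        52.7972       263.9862
  6     1,056.25       978.9335     5,873.6013
  Σ                  1,249.7378     6,679.1527
P = 1,249.7378; Macaulay duration = 6,679.1527 / 1,249.7378 = 5.34444 half-year periods = 2.67222 years.
Modified duration = D_Mac / (1 + y) = 2.67222 / 1.01275 = 2.63858 years.

2.639 years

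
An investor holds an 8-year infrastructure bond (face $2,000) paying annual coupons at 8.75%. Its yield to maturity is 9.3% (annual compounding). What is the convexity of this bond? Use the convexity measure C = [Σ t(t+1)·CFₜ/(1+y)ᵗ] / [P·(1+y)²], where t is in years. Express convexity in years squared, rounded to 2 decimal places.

With y = 0.093:
  t   CF        PV=CF/(1+0.093)^t    t·PV        t(t+1)·PV
  1       175.00       160.1098       160.1098         320.2196
  2       175.00       146.4865       292.9731         878.9192
  3       175.00       134.0225       402.0674       1,608.2694
  4       175.00       122.6189       490.4756       2,452.3779
  5       175.00       112.1856       560.9282       3,365.5690
  6       175.00       102.6401       615.8406       4,310.8843
  7       175.00        93.9068       657.3474       5,258.7793
  8     2,175.00     1,067.8198     8,542.5583      76,883.0249
  Σ                  1,939.7900    11,722.3003      95,078.0436
P = 1,939.7900.
Convexity = Σ t(t+1)·PV / [P·(1+y)²] = 95,078.0436 / (1,939.7900 × 1.194649) = 41.02846.

41.03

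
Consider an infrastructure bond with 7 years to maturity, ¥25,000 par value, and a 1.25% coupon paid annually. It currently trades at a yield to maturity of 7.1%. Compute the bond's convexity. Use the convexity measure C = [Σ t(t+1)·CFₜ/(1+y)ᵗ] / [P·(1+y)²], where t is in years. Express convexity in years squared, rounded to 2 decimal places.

With y = 0.071:
  t   CF        PV=CF/(1+0.071)^t    t·PV        t(t+1)·PV
  1       312.50       291.7834       291.7834         583.5668
  2       312.50       272.4401       544.8803       1,634.6408
  3       312.50       254.3792       763.1376       3,052.5505
  4       312.50       237.5156       950.0624       4,750.3120
  5       312.50       221.7699     1,108.8497       6,653.0980
  6       312.50       207.0681     1,242.4086       8,696.8602
  7    25,312.50    15,660.6125   109,624.2878     876,994.3021
  Σ                 17,145.5689   114,525.4097     902,365.3303
P = 17,145.5689.
Convexity = Σ t(t+1)·PV / [P·(1+y)²] = 902,365.3303 / (17,145.5689 × 1.147041) = 45.88297.

45.88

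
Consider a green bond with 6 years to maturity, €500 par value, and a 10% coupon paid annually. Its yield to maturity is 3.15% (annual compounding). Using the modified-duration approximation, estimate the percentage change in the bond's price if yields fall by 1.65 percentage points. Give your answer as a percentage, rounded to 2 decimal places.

+7.97%

Periodic yield y = 0.0315. Modified duration first:
  t   CF        PV=CF/(1+0.0315)^t    t·PV
  1        50.00        48.4731        48.4731
  2        50.00        46.9928        93.9856
  3        50.00        45.5578       136.6733
  4        50.00        44.1665       176.6660
  5        50.00        42.8178       214.0888
  6       550.00       456.6120     2,739.6718
  Σ                    684.6199     3,409.5586
P = 684.6199; D_Mac = 4.98022 yrs; D_mod = 4.98022/(1+0.0315) = 4.82814 yrs.
ΔP/P ≈ -D_mod · Δy = -4.82814 × (-0.0165) = +0.079664 = +7.9664%.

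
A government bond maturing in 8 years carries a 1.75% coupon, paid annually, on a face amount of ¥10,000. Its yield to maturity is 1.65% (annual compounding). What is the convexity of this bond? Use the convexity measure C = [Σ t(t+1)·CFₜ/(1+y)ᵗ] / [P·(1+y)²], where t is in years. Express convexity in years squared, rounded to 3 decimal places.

With y = 0.0165:
  t   CF        PV=CF/(1+0.0165)^t    t·PV        t(t+1)·PV
  1       175.00       172.1594       172.1594         344.3187
  2       175.00       169.3649       338.7297       1,016.1891
  3       175.00       166.6157       499.8471       1,999.3883
  4       175.00       163.9112       655.6446       3,278.2231
  5       175.00       161.2505       806.2526       4,837.5157
  6       175.00       158.6331       951.7985       6,662.5893
  7       175.00       156.0581     1,092.4068       8,739.2547
  8    10,175.00     8,926.3797    71,411.0372     642,699.3350
  Σ                 10,074.3724    75,927.8759     669,576.8139
P = 10,074.3724.
Convexity = Σ t(t+1)·PV / [P·(1+y)²] = 669,576.8139 / (10,074.3724 × 1.033272) = 64.32320.

64.323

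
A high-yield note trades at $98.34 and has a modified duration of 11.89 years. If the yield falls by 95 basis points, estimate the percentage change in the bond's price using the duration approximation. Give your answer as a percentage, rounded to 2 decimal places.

+11.30%

Duration approximation: ΔP/P ≈ -D_mod · Δy = -11.89 × (-0.0095) = +0.112955.
As a percentage: +11.2955%.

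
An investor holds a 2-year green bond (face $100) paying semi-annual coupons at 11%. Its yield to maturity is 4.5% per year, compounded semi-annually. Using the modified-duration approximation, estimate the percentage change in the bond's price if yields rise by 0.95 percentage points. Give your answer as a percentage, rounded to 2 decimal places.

-1.73%

Periodic yield y = 0.0225. Modified duration first:
  t   CF        PV=CF/(1+0.0225)^t    t·PV
  1         5.50         5.3790         5.3790
  2         5.50         5.2606        10.5212
  3         5.50         5.1449        15.4346
  4       105.50        96.5160       386.0639
  Σ                    112.3004       417.3986
P = 112.3004; D_Mac = 3.71680 half-year periods = 1.85840 yrs; D_mod = 1.85840/(1+0.0225) = 1.81751 yrs.
ΔP/P ≈ -D_mod · Δy = -1.81751 × (+0.0095) = -0.017266 = -1.7266%.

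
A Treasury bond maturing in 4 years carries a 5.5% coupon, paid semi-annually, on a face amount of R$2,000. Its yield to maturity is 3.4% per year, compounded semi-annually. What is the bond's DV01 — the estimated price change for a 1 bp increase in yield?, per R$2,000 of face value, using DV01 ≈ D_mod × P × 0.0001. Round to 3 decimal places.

R$0.776

Periodic yield y = 0.017.
  t   CF        PV=CF/(1+0.017)^t    t·PV
  1        55.00        54.0806        54.0806
  2        55.00        53.1766       106.3533
  3        55.00        52.2877       156.8632
  4        55.00        51.4137       205.6548
  5        55.00        50.5543       252.7714
  6        55.00        49.7092       298.2553
  7        55.00        48.8783       342.1480
  8     2,055.00     1,795.7431    14,365.9447
  Σ                  2,155.8436    15,782.0714
P = 2,155.8436; D_Mac = 7.32060 half-year periods = 3.66030 yrs; D_mod = 3.59912 yrs.
DV01 ≈ 3.59912 × 2,155.8436 × 0.0001 = 0.775913.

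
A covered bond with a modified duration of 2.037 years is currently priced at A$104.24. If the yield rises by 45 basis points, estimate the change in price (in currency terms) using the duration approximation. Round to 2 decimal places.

-A$0.96

Duration approximation: ΔP/P ≈ -D_mod · Δy = -2.037 × (+0.0045) = -0.0091665.
ΔP ≈ 104.24 × (-0.0091665) = -0.95551596.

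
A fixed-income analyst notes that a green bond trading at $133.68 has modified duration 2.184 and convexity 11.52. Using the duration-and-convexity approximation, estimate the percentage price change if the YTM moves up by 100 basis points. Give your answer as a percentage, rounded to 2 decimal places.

-2.13%

Duration effect: -D_mod·Δy = -2.184 × (+0.01) = -0.021840
Convexity effect: ½·C·(Δy)² = 0.5 × 11.52 × (0.01)² = +0.0005760
ΔP/P ≈ -0.021840 + 0.0005760 = -0.021264
= -2.1264%.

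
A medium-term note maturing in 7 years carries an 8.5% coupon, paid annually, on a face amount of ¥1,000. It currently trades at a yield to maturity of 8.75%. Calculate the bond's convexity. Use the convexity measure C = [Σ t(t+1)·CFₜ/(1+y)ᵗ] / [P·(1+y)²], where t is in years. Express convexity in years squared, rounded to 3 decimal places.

With y = 0.0875:
  t   CF        PV=CF/(1+0.0875)^t    t·PV        t(t+1)·PV
  1        85.00        78.1609        78.1609         156.3218
  2        85.00        71.8721       143.7442         431.2327
  3        85.00        66.0893       198.2679         793.0716
  4        85.00        60.7718       243.0871       1,215.4353
  5        85.00        55.8821       279.4104       1,676.4625
  6        85.00        51.3858       308.3149       2,158.2046
  7     1,085.00       603.1494     4,222.0456      33,776.3647
  Σ                    987.3114     5,473.0311      40,207.0933
P = 987.3114.
Convexity = Σ t(t+1)·PV / [P·(1+y)²] = 40,207.0933 / (987.3114 × 1.182656) = 34.43420.

34.434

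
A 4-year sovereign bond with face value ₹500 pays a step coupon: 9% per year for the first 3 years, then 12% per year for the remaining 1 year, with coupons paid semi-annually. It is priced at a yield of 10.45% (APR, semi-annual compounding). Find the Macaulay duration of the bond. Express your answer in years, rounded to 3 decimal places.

3.437 years

Periodic yield y = 0.05225. Discount each cash flow and weight by its period:
  t   CF        PV=CF/(1+0.05225)^t    t·PV
  1        22.50        21.3828        21.3828
  2        22.50        20.3210        40.6420
  3        22.50        19.3119        57.9358
  4        22.50        18.3530        73.4120
  5        22.50        17.4417        87.2083
  6        22.50        16.5756        99.4535
  7        30.00        21.0034       147.0235
  8       530.00       352.6342     2,821.0734
  Σ                    487.0234     3,348.1312
Price P = Σ PV = 487.0234.
Macaulay duration = Σ(t·PV) / P = 3,348.1312 / 487.0234 = 6.87468 half-year periods.
In years: 6.87468 / 2 = 3.43734 years.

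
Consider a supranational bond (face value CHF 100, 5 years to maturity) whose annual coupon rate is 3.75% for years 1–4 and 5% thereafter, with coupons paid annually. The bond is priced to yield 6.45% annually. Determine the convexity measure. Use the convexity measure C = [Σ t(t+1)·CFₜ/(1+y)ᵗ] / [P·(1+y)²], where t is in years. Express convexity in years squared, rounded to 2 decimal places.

23.88

With y = 0.0645:
  t   CF        PV=CF/(1+0.0645)^t    t·PV        t(t+1)·PV
  1         3.75         3.5228         3.5228           7.0456
  2         3.75         3.3093         6.6187          19.8560
  3         3.75         3.1088         9.3264          37.3057
  4         3.75         2.9204        11.6818          58.4088
  5       105.00        76.8176       384.0882       2,304.5293
  Σ                     89.6790       415.2378       2,427.1454
P = 89.6790.
Convexity = Σ t(t+1)·PV / [P·(1+y)²] = 2,427.1454 / (89.6790 × 1.133160) = 23.88436.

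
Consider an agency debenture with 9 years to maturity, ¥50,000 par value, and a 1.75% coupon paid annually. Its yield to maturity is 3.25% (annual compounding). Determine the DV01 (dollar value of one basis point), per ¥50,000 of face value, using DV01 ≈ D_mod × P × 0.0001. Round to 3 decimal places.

¥35.804

Periodic yield y = 0.0325.
  t   CF        PV=CF/(1+0.0325)^t    t·PV
  1       875.00       847.4576       847.4576
  2       875.00       820.7822     1,641.5644
  3       875.00       794.9464     2,384.8393
  4       875.00       769.9239     3,079.6957
  5       875.00       745.6890     3,728.4451
  6       875.00       722.2170     4,333.3018
  7       875.00       699.4838     4,896.3863
  8       875.00       677.4661     5,419.7288
  9    50,875.00    38,149.9418   343,349.4758
  Σ                 44,227.9078   369,680.8949
P = 44,227.9078; D_Mac = 8.35854 yrs; D_mod = 8.09544 yrs.
DV01 ≈ 8.09544 × 44,227.9078 × 0.0001 = 35.804445.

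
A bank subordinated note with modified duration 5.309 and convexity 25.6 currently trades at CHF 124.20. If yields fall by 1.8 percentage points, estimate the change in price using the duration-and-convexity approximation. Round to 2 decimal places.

+CHF 12.38

Duration effect: -D_mod·Δy = -5.309 × (-0.018) = +0.095562
Convexity effect: ½·C·(Δy)² = 0.5 × 25.6 × (-0.018)² = +0.0041472
ΔP/P ≈ +0.095562 + 0.0041472 = +0.0997092
ΔP ≈ 124.20 × (+0.0997092) = +12.38388264.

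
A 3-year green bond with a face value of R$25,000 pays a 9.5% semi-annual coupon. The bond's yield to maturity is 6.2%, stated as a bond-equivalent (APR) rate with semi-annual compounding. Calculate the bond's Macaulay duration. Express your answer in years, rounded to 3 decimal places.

Periodic yield y = 0.031. Discount each cash flow and weight by its period:
  t   CF        PV=CF/(1+0.031)^t    t·PV
  1     1,187.50     1,151.7944     1,151.7944
  2     1,187.50     1,117.1623     2,234.3247
  3     1,187.50     1,083.5716     3,250.7149
  4     1,187.50     1,050.9909     4,203.9636
  5     1,187.50     1,019.3898     5,096.9491
  6    26,187.50    21,804.2950   130,825.7698
  Σ                 27,227.2040   146,763.5165
Price P = Σ PV = 27,227.2040.
Macaulay duration = Σ(t·PV) / P = 146,763.5165 / 27,227.2040 = 5.39033 half-year periods.
In years: 5.39033 / 2 = 2.69516 years.

2.695 years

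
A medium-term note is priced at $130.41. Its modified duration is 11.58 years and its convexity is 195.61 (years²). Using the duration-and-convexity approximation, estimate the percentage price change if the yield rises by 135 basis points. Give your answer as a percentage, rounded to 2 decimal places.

-13.85%

Duration effect: -D_mod·Δy = -11.58 × (+0.0135) = -0.156330
Convexity effect: ½·C·(Δy)² = 0.5 × 195.61 × (0.0135)² = +0.01782496125
ΔP/P ≈ -0.156330 + 0.01782496125 = -0.13850503875
= -13.850503875%.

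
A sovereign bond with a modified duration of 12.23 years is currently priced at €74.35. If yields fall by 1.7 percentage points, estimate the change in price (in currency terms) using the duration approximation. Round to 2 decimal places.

+€15.46

Duration approximation: ΔP/P ≈ -D_mod · Δy = -12.23 × (-0.017) = +0.207910.
ΔP ≈ 74.35 × (+0.207910) = +15.4581085.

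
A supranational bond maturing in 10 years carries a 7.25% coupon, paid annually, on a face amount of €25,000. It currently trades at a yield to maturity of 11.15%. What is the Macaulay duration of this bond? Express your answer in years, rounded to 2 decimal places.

7.06 years

Periodic yield y = 0.1115. Discount each cash flow and weight by its year:
  t   CF        PV=CF/(1+0.1115)^t    t·PV
  1     1,812.50     1,630.6793     1,630.6793
  2     1,812.50     1,467.0979     2,934.1957
  3     1,812.50     1,319.9261     3,959.7783
  4     1,812.50     1,187.5179     4,750.0714
  5     1,812.50     1,068.3921     5,341.9606
  6     1,812.50       961.2165     5,767.2989
  7     1,812.50       864.7922     6,053.5452
  8     1,812.50       778.0406     6,224.3251
  9     1,812.50       699.9916     6,299.9242
  10   26,812.50     9,316.2823    93,162.8228
  Σ                 19,293.9363   136,124.6015
Price P = Σ PV = 19,293.9363.
Macaulay duration = Σ(t·PV) / P = 136,124.6015 / 19,293.9363 = 7.05530 years.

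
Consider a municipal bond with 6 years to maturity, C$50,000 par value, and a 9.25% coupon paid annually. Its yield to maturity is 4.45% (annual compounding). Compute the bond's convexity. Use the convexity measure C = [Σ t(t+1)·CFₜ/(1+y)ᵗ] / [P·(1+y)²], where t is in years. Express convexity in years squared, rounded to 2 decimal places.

With y = 0.0445:
  t   CF        PV=CF/(1+0.0445)^t    t·PV        t(t+1)·PV
  1     4,625.00     4,427.9560     4,427.9560       8,855.9119
  2     4,625.00     4,239.3068     8,478.6136      25,435.8408
  3     4,625.00     4,058.6949    12,176.0847      48,704.3386
  4     4,625.00     3,885.7778    15,543.1111      77,715.5555
  5     4,625.00     3,720.2276    18,601.1382     111,606.8293
  6    54,625.00    42,066.9266   252,401.5598   1,766,810.9187
  Σ                 62,398.8897   311,628.4633   2,039,129.3948
P = 62,398.8897.
Convexity = Σ t(t+1)·PV / [P·(1+y)²] = 2,039,129.3948 / (62,398.8897 × 1.090980) = 29.95374.

29.95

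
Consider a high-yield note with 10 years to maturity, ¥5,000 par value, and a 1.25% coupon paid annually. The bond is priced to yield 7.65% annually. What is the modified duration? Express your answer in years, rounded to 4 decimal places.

8.5728 years

Periodic yield y = 0.0765. First find Macaulay duration:
  t   CF        PV=CF/(1+0.0765)^t    t·PV
  1        62.50        58.0585        58.0585
  2        62.50        53.9327       107.8653
  3        62.50        50.1000       150.3001
  4        62.50        46.5397       186.1589
  5        62.50        43.2324       216.1622
  6        62.50        40.1602       240.9612
  7        62.50        37.3063       261.1439
  8        62.50        34.6551       277.2412
  9        62.50        32.1924       289.7318
  10    5,062.50     2,422.2820    24,222.8196
  Σ                  2,818.4594    26,010.4427
P = 2,818.4594; Macaulay duration = 26,010.4427 / 2,818.4594 = 9.22860 years.
Modified duration = D_Mac / (1 + y) = 9.22860 / 1.0765 = 8.57278 years.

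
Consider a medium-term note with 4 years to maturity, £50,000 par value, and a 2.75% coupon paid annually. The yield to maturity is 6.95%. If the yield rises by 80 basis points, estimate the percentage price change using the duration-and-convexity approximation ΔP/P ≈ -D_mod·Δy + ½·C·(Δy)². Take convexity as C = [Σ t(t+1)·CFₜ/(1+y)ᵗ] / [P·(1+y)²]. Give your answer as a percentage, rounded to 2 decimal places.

With y = 0.0695:
  t   CF        PV=CF/(1+0.0695)^t    t·PV        t(t+1)·PV
  1     1,375.00     1,285.6475     1,285.6475       2,571.2950
  2     1,375.00     1,202.1014     2,404.2029       7,212.6087
  3     1,375.00     1,123.9845     3,371.9536      13,487.8143
  4    51,375.00    39,267.0865   157,068.3460     785,341.7302
  Σ                 42,878.8200   164,130.1500     808,613.4482
P = 42,878.8200; D_Mac = 3.82777 yrs; D_mod = 3.57903 yrs; C = 16.48681.
Duration effect: -3.57903 × (+0.008) = -0.028632
Convexity effect: 0.5 × 16.48681 × (0.008)² = +0.0005276
ΔP/P ≈ -0.028632 + 0.0005276 = -0.028105 = -2.8105%.

-2.81%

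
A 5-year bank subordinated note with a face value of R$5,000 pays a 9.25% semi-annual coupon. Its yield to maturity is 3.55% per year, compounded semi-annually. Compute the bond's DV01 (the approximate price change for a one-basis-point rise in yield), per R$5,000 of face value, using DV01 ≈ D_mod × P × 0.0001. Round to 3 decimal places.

R$2.613

Periodic yield y = 0.01775.
  t   CF        PV=CF/(1+0.01775)^t    t·PV
  1       231.25       227.2169       227.2169
  2       231.25       223.2541       446.5083
  3       231.25       219.3605       658.0815
  4       231.25       215.5347       862.1390
  5       231.25       211.7757     1,058.8786
  6       231.25       208.0823     1,248.4936
  7       231.25       204.4532     1,431.1726
  8       231.25       200.8875     1,607.0998
  9       231.25       197.3839     1,776.4552
  10    5,231.25     4,387.2700    43,872.7002
  Σ                  6,295.2189    53,188.7457
P = 6,295.2189; D_Mac = 8.44907 half-year periods = 4.22454 yrs; D_mod = 4.15086 yrs.
DV01 ≈ 4.15086 × 6,295.2189 × 0.0001 = 2.613056.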